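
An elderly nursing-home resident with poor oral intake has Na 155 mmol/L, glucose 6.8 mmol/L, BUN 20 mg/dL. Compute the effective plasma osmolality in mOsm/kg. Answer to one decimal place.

Effective osmolality excludes urea (freely permeant across cell membranes):
2·Na + glucose
= 2·155 + 6.8
= 310 + 6.8
= 316.8 mOsm/kg

316.8 mOsm/kg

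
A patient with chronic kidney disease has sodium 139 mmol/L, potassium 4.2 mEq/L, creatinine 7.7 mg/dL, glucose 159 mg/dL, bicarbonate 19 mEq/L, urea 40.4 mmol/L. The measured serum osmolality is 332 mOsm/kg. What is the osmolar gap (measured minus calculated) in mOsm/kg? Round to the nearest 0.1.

4.8 mOsm/kg

Calculated osmolality = 2·Na + glucose/18 + urea
= 2·139 + 159/18 + 40.4
= 278 + 8.83 + 40.40
= 327.23 mOsm/kg ≈ 327.2 mOsm/kg
Osmolar gap = measured − calculated = 332 − 327.2 = 4.8 mOsm/kg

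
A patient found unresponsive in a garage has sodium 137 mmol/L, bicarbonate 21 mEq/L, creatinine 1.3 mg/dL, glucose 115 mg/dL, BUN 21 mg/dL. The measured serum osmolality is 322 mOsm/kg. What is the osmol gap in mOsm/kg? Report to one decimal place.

34.1 mOsm/kg

Calculated osmolality = 2·Na + glucose/18 + BUN/2.8
= 2·137 + 115/18 + 21/2.8
= 274 + 6.39 + 7.50
= 287.89 mOsm/kg ≈ 287.9 mOsm/kg
Osmolar gap = measured − calculated = 322 − 287.9 = 34.1 mOsm/kg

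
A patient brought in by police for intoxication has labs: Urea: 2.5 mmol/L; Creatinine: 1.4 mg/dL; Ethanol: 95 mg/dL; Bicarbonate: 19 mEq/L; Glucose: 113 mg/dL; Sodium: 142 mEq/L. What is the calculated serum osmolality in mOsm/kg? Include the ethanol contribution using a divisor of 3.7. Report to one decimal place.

Calculated osmolality = 2·Na + glucose/18 + urea + ethanol/3.7
= 2·142 + 113/18 + 2.5 + 95/3.7
= 284 + 6.28 + 2.50 + 25.68
= 318.46 mOsm/kg

318.5 mOsm/kg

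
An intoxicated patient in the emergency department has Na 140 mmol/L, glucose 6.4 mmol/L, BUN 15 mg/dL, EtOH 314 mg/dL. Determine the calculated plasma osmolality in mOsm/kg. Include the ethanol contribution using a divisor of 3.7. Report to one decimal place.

376.6 mOsm/kg

Calculated osmolality = 2·Na + glucose + BUN/2.8 + ethanol/3.7
= 2·140 + 6.4 + 15/2.8 + 314/3.7
= 280 + 6.40 + 5.36 + 84.86
= 376.62 mOsm/kg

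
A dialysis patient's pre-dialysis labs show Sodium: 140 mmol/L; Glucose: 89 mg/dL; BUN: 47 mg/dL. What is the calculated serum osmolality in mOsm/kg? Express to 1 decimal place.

301.7 mOsm/kg

Calculated osmolality = 2·Na + glucose/18 + BUN/2.8
= 2·140 + 89/18 + 47/2.8
= 280 + 4.94 + 16.79
= 301.73 mOsm/kg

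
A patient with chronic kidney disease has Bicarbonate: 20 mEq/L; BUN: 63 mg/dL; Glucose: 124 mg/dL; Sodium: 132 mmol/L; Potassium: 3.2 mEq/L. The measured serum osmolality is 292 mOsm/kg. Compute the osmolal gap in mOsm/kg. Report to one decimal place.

-1.4 mOsm/kg

Calculated osmolality = 2·Na + glucose/18 + BUN/2.8
= 2·132 + 124/18 + 63/2.8
= 264 + 6.89 + 22.50
= 293.39 mOsm/kg ≈ 293.4 mOsm/kg
Osmolar gap = measured − calculated = 292 − 293.4 = -1.4 mOsm/kg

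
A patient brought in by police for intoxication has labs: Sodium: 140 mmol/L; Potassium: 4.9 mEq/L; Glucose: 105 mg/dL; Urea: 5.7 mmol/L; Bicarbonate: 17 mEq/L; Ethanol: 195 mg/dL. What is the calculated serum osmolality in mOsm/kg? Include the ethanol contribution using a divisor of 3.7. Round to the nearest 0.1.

344.2 mOsm/kg

Calculated osmolality = 2·Na + glucose/18 + urea + ethanol/3.7
= 2·140 + 105/18 + 5.7 + 195/3.7
= 280 + 5.83 + 5.70 + 52.70
= 344.23 mOsm/kg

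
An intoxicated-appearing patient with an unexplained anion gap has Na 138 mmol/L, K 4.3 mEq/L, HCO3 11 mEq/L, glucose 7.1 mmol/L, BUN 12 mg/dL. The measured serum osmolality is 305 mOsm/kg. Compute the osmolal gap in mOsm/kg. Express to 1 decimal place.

Calculated osmolality = 2·Na + glucose + BUN/2.8
= 2·138 + 7.1 + 12/2.8
= 276 + 7.10 + 4.29
= 287.39 mOsm/kg ≈ 287.4 mOsm/kg
Osmolar gap = measured − calculated = 305 − 287.4 = 17.6 mOsm/kg

17.6 mOsm/kg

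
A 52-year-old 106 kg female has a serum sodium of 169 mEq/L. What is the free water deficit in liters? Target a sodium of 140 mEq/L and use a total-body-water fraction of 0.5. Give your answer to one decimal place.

TBW = 0.5 · 106 = 53 L
Free water deficit = TBW · (Na/140 − 1)
= 53 · (169/140 − 1)
= 53 · 0.2071
= 10.98 L

11.0 L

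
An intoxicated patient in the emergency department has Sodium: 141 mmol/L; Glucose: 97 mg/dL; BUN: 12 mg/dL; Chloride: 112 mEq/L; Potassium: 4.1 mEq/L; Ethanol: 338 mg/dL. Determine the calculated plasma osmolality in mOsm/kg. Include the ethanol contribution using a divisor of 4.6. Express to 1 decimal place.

Calculated osmolality = 2·Na + glucose/18 + BUN/2.8 + ethanol/4.6
= 2·141 + 97/18 + 12/2.8 + 338/4.6
= 282 + 5.39 + 4.29 + 73.48
= 365.16 mOsm/kg

365.2 mOsm/kg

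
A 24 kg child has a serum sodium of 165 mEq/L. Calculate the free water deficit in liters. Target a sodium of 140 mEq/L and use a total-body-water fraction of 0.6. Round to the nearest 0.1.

2.6 L

TBW = 0.6 · 24 = 14.4 L
Free water deficit = TBW · (Na/140 − 1)
= 14.4 · (165/140 − 1)
= 14.4 · 0.1786
= 2.57 L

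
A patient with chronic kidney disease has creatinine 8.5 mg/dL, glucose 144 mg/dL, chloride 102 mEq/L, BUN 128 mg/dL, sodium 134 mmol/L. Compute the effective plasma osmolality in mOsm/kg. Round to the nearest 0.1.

Effective osmolality excludes urea (freely permeant across cell membranes):
2·Na + glucose/18
= 2·134 + 144/18
= 268 + 8
= 276 mOsm/kg

276.0 mOsm/kg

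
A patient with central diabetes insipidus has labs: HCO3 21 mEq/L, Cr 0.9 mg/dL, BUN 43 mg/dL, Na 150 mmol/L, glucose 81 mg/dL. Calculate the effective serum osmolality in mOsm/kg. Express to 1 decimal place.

304.5 mOsm/kg

Effective osmolality excludes urea (freely permeant across cell membranes):
2·Na + glucose/18
= 2·150 + 81/18
= 300 + 4.5
= 304.5 mOsm/kg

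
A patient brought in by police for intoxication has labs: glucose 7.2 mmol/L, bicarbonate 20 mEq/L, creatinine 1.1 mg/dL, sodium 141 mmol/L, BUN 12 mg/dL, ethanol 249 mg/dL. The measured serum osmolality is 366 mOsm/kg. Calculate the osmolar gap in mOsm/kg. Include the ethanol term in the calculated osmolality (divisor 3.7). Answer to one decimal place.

Calculated osmolality = 2·Na + glucose + BUN/2.8 + ethanol/3.7
= 2·141 + 7.2 + 12/2.8 + 249/3.7
= 282 + 7.20 + 4.29 + 67.30
= 360.79 mOsm/kg ≈ 360.8 mOsm/kg
Osmolar gap = measured − calculated = 366 − 360.8 = 5.2 mOsm/kg

5.2 mOsm/kg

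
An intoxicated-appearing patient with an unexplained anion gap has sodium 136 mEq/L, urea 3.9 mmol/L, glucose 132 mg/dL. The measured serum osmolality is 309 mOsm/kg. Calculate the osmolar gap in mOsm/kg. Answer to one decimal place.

Calculated osmolality = 2·Na + glucose/18 + urea
= 2·136 + 132/18 + 3.9
= 272 + 7.33 + 3.90
= 283.23 mOsm/kg ≈ 283.2 mOsm/kg
Osmolar gap = measured − calculated = 309 − 283.2 = 25.8 mOsm/kg

25.8 mOsm/kg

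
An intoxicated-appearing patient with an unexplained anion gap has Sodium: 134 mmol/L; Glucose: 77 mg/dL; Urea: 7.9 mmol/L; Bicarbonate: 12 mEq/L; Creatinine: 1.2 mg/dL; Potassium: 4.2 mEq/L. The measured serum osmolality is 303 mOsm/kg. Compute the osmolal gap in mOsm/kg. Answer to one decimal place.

Calculated osmolality = 2·Na + glucose/18 + urea
= 2·134 + 77/18 + 7.9
= 268 + 4.28 + 7.90
= 280.18 mOsm/kg ≈ 280.2 mOsm/kg
Osmolar gap = measured − calculated = 303 − 280.2 = 22.8 mOsm/kg

22.8 mOsm/kg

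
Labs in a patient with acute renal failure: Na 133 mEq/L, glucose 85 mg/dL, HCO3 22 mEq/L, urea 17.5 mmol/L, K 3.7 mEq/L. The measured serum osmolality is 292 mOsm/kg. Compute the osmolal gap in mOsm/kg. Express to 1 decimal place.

3.8 mOsm/kg

Calculated osmolality = 2·Na + glucose/18 + urea
= 2·133 + 85/18 + 17.5
= 266 + 4.72 + 17.50
= 288.22 mOsm/kg ≈ 288.2 mOsm/kg
Osmolar gap = measured − calculated = 292 − 288.2 = 3.8 mOsm/kg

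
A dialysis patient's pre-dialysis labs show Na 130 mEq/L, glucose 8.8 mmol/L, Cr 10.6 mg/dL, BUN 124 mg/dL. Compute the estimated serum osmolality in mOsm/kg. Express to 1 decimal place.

Calculated osmolality = 2·Na + glucose + BUN/2.8
= 2·130 + 8.8 + 124/2.8
= 260 + 8.80 + 44.29
= 313.09 mOsm/kg

313.1 mOsm/kg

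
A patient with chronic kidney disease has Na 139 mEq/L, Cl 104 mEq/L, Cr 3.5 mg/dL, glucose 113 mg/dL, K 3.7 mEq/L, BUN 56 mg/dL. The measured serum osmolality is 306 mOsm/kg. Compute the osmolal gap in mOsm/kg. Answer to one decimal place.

Calculated osmolality = 2·Na + glucose/18 + BUN/2.8
= 2·139 + 113/18 + 56/2.8
= 278 + 6.28 + 20
= 304.28 mOsm/kg ≈ 304.3 mOsm/kg
Osmolar gap = measured − calculated = 306 − 304.3 = 1.7 mOsm/kg

1.7 mOsm/kg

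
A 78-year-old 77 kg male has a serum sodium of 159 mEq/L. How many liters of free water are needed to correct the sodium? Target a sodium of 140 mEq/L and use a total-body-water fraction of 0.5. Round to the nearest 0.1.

TBW = 0.5 · 77 = 38.5 L
Free water deficit = TBW · (Na/140 − 1)
= 38.5 · (159/140 − 1)
= 38.5 · 0.1357
= 5.22 L

5.2 L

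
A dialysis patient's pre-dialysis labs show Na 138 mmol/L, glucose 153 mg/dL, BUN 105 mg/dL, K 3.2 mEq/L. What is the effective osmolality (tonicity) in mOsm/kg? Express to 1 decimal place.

284.5 mOsm/kg

Effective osmolality excludes urea (freely permeant across cell membranes):
2·Na + glucose/18
= 2·138 + 153/18
= 276 + 8.5
= 284.5 mOsm/kg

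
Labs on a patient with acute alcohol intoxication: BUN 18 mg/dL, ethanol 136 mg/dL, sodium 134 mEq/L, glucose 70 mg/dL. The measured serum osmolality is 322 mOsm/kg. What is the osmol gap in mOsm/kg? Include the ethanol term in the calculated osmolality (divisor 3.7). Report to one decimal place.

6.9 mOsm/kg

Calculated osmolality = 2·Na + glucose/18 + BUN/2.8 + ethanol/3.7
= 2·134 + 70/18 + 18/2.8 + 136/3.7
= 268 + 3.89 + 6.43 + 36.76
= 315.08 mOsm/kg ≈ 315.1 mOsm/kg
Osmolar gap = measured − calculated = 322 − 315.1 = 6.9 mOsm/kg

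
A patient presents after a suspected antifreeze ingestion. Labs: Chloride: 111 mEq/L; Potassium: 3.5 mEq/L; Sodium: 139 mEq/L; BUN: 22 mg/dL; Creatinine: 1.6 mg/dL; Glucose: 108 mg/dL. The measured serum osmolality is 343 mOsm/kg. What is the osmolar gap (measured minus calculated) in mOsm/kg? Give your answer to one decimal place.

51.1 mOsm/kg

Calculated osmolality = 2·Na + glucose/18 + BUN/2.8
= 2·139 + 108/18 + 22/2.8
= 278 + 6 + 7.86
= 291.86 mOsm/kg ≈ 291.9 mOsm/kg
Osmolar gap = measured − calculated = 343 − 291.9 = 51.1 mOsm/kg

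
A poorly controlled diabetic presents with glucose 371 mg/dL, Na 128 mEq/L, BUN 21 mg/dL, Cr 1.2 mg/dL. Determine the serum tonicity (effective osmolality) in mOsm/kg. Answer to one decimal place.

276.6 mOsm/kg

Effective osmolality excludes urea (freely permeant across cell membranes):
2·Na + glucose/18
= 2·128 + 371/18
= 256 + 20.61
= 276.61 mOsm/kg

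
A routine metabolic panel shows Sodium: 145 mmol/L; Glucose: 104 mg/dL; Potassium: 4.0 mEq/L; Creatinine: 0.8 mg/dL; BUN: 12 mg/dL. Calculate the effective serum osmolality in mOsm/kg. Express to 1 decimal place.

Effective osmolality excludes urea (freely permeant across cell membranes):
2·Na + glucose/18
= 2·145 + 104/18
= 290 + 5.78
= 295.78 mOsm/kg

295.8 mOsm/kg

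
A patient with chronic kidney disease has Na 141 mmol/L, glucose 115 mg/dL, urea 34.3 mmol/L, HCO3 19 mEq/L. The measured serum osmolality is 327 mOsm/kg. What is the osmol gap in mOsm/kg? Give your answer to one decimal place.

Calculated osmolality = 2·Na + glucose/18 + urea
= 2·141 + 115/18 + 34.3
= 282 + 6.39 + 34.30
= 322.69 mOsm/kg ≈ 322.7 mOsm/kg
Osmolar gap = measured − calculated = 327 − 322.7 = 4.3 mOsm/kg

4.3 mOsm/kg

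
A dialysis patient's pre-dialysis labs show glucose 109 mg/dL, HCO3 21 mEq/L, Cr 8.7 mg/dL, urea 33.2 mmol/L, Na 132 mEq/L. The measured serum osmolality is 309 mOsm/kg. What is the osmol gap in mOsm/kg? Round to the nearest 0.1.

Calculated osmolality = 2·Na + glucose/18 + urea
= 2·132 + 109/18 + 33.2
= 264 + 6.06 + 33.20
= 303.26 mOsm/kg ≈ 303.3 mOsm/kg
Osmolar gap = measured − calculated = 309 − 303.3 = 5.7 mOsm/kg

5.7 mOsm/kg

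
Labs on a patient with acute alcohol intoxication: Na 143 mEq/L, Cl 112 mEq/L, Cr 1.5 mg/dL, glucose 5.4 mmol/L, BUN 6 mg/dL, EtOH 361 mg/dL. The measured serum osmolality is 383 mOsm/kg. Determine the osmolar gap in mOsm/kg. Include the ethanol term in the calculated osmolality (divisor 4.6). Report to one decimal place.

11.0 mOsm/kg

Calculated osmolality = 2·Na + glucose + BUN/2.8 + ethanol/4.6
= 2·143 + 5.4 + 6/2.8 + 361/4.6
= 286 + 5.40 + 2.14 + 78.48
= 372.02 mOsm/kg ≈ 372.0 mOsm/kg
Osmolar gap = measured − calculated = 383 − 372.0 = 11.0 mOsm/kg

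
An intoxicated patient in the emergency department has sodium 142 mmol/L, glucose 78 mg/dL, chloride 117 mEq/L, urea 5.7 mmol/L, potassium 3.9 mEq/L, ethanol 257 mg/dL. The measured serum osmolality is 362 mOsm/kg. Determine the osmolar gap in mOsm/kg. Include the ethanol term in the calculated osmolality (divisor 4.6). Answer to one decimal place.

12.1 mOsm/kg

Calculated osmolality = 2·Na + glucose/18 + urea + ethanol/4.6
= 2·142 + 78/18 + 5.7 + 257/4.6
= 284 + 4.33 + 5.70 + 55.87
= 349.9 mOsm/kg ≈ 349.9 mOsm/kg
Osmolar gap = measured − calculated = 362 − 349.9 = 12.1 mOsm/kg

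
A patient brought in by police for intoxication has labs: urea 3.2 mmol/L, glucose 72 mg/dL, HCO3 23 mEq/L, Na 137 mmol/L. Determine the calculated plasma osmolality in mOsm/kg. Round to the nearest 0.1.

Calculated osmolality = 2·Na + glucose/18 + urea
= 2·137 + 72/18 + 3.2
= 274 + 4 + 3.20
= 281.2 mOsm/kg

281.2 mOsm/kg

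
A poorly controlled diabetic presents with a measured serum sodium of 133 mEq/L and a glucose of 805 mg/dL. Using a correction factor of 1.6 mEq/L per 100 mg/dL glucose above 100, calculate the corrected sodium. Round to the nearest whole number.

Corrected Na = measured Na + 1.6 · (glucose − 100)/100
= 133 + 1.6 · (805 − 100)/100
= 133 + 11.3
= 144.3 mEq/L

144 mEq/L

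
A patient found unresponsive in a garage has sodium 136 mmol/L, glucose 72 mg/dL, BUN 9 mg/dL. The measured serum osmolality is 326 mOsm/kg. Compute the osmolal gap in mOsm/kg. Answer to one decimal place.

46.8 mOsm/kg

Calculated osmolality = 2·Na + glucose/18 + BUN/2.8
= 2·136 + 72/18 + 9/2.8
= 272 + 4 + 3.21
= 279.21 mOsm/kg ≈ 279.2 mOsm/kg
Osmolar gap = measured − calculated = 326 − 279.2 = 46.8 mOsm/kg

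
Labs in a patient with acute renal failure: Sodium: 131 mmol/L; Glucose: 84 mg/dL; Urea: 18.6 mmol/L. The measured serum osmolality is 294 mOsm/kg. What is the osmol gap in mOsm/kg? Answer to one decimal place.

Calculated osmolality = 2·Na + glucose/18 + urea
= 2·131 + 84/18 + 18.6
= 262 + 4.67 + 18.60
= 285.27 mOsm/kg ≈ 285.3 mOsm/kg
Osmolar gap = measured − calculated = 294 − 285.3 = 8.7 mOsm/kg

8.7 mOsm/kg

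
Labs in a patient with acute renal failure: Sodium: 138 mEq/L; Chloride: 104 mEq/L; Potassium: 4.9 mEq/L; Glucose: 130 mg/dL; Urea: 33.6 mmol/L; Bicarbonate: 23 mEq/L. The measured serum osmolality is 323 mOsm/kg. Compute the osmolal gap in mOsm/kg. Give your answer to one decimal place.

6.2 mOsm/kg

Calculated osmolality = 2·Na + glucose/18 + urea
= 2·138 + 130/18 + 33.6
= 276 + 7.22 + 33.60
= 316.82 mOsm/kg ≈ 316.8 mOsm/kg
Osmolar gap = measured − calculated = 323 − 316.8 = 6.2 mOsm/kg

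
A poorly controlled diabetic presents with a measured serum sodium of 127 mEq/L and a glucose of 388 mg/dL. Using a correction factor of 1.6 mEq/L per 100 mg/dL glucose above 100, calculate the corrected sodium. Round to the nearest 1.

132 mEq/L

Corrected Na = measured Na + 1.6 · (glucose − 100)/100
= 127 + 1.6 · (388 − 100)/100
= 127 + 4.6
= 131.6 mEq/L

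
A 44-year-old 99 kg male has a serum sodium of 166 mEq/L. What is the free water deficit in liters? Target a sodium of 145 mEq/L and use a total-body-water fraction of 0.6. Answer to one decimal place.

8.6 L

TBW = 0.6 · 99 = 59.4 L
Free water deficit = TBW · (Na/145 − 1)
= 59.4 · (166/145 − 1)
= 59.4 · 0.1448
= 8.6 L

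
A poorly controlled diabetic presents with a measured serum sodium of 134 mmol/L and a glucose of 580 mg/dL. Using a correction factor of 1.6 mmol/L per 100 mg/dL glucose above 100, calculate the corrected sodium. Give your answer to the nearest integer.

Corrected Na = measured Na + 1.6 · (glucose − 100)/100
= 134 + 1.6 · (580 − 100)/100
= 134 + 7.7
= 141.7 mmol/L

142 mmol/L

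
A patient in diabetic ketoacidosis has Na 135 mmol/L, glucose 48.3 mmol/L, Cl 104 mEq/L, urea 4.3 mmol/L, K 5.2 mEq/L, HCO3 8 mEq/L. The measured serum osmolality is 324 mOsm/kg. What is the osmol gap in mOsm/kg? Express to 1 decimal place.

1.4 mOsm/kg

Calculated osmolality = 2·Na + glucose + urea
= 2·135 + 48.3 + 4.3
= 270 + 48.30 + 4.30
= 322.6 mOsm/kg ≈ 322.6 mOsm/kg
Osmolar gap = measured − calculated = 324 − 322.6 = 1.4 mOsm/kg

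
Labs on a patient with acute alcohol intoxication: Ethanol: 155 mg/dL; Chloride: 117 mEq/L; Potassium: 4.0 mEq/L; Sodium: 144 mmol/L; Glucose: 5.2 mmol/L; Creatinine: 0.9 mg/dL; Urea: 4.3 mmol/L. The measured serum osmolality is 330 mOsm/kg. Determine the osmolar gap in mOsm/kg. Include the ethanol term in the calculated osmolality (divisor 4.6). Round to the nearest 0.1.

Calculated osmolality = 2·Na + glucose + urea + ethanol/4.6
= 2·144 + 5.2 + 4.3 + 155/4.6
= 288 + 5.20 + 4.30 + 33.70
= 331.2 mOsm/kg ≈ 331.2 mOsm/kg
Osmolar gap = measured − calculated = 330 − 331.2 = -1.2 mOsm/kg

-1.2 mOsm/kg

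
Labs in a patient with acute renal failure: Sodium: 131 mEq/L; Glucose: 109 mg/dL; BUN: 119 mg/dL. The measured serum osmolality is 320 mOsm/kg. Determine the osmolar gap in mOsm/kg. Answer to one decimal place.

Calculated osmolality = 2·Na + glucose/18 + BUN/2.8
= 2·131 + 109/18 + 119/2.8
= 262 + 6.06 + 42.50
= 310.56 mOsm/kg ≈ 310.6 mOsm/kg
Osmolar gap = measured − calculated = 320 − 310.6 = 9.4 mOsm/kg

9.4 mOsm/kg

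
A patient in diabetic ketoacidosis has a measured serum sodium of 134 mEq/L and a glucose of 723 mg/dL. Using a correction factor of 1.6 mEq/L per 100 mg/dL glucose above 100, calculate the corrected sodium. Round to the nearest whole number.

Corrected Na = measured Na + 1.6 · (glucose − 100)/100
= 134 + 1.6 · (723 − 100)/100
= 134 + 10
= 144 mEq/L

144 mEq/L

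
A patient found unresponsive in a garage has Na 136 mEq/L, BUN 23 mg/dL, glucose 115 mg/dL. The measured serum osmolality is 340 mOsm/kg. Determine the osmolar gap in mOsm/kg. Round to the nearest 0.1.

53.4 mOsm/kg

Calculated osmolality = 2·Na + glucose/18 + BUN/2.8
= 2·136 + 115/18 + 23/2.8
= 272 + 6.39 + 8.21
= 286.6 mOsm/kg ≈ 286.6 mOsm/kg
Osmolar gap = measured − calculated = 340 − 286.6 = 53.4 mOsm/kg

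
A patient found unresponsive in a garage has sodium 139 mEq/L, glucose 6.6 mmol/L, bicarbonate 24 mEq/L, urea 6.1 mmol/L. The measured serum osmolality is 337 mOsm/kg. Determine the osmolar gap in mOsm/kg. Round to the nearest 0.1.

46.3 mOsm/kg

Calculated osmolality = 2·Na + glucose + urea
= 2·139 + 6.6 + 6.1
= 278 + 6.60 + 6.10
= 290.7 mOsm/kg ≈ 290.7 mOsm/kg
Osmolar gap = measured − calculated = 337 − 290.7 = 46.3 mOsm/kg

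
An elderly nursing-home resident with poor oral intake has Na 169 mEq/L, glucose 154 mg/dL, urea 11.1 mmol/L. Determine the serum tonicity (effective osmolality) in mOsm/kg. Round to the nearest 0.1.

346.6 mOsm/kg

Effective osmolality excludes urea (freely permeant across cell membranes):
2·Na + glucose/18
= 2·169 + 154/18
= 338 + 8.56
= 346.56 mOsm/kg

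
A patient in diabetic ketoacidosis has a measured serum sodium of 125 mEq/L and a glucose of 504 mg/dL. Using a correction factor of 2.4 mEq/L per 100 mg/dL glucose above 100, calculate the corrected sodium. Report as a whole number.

Corrected Na = measured Na + 2.4 · (glucose − 100)/100
= 125 + 2.4 · (504 − 100)/100
= 125 + 9.7
= 134.7 mEq/L

135 mEq/L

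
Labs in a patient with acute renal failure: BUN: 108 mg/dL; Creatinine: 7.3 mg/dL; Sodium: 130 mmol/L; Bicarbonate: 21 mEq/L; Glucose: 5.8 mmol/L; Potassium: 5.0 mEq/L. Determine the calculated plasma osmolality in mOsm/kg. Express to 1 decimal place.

304.4 mOsm/kg

Calculated osmolality = 2·Na + glucose + BUN/2.8
= 2·130 + 5.8 + 108/2.8
= 260 + 5.80 + 38.57
= 304.37 mOsm/kg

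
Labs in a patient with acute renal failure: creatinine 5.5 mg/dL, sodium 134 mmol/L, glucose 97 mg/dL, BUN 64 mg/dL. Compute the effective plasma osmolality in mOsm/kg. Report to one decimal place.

Effective osmolality excludes urea (freely permeant across cell membranes):
2·Na + glucose/18
= 2·134 + 97/18
= 268 + 5.39
= 273.39 mOsm/kg

273.4 mOsm/kg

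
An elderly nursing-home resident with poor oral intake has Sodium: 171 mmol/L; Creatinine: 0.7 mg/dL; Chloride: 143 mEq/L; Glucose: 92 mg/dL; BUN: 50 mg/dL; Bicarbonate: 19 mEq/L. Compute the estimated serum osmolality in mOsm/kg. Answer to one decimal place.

365.0 mOsm/kg

Calculated osmolality = 2·Na + glucose/18 + BUN/2.8
= 2·171 + 92/18 + 50/2.8
= 342 + 5.11 + 17.86
= 364.97 mOsm/kg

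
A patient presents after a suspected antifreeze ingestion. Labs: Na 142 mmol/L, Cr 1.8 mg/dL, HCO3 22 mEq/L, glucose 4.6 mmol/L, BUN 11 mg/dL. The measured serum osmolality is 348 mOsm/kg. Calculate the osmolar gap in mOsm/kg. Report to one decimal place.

Calculated osmolality = 2·Na + glucose + BUN/2.8
= 2·142 + 4.6 + 11/2.8
= 284 + 4.60 + 3.93
= 292.53 mOsm/kg ≈ 292.5 mOsm/kg
Osmolar gap = measured − calculated = 348 − 292.5 = 55.5 mOsm/kg

55.5 mOsm/kg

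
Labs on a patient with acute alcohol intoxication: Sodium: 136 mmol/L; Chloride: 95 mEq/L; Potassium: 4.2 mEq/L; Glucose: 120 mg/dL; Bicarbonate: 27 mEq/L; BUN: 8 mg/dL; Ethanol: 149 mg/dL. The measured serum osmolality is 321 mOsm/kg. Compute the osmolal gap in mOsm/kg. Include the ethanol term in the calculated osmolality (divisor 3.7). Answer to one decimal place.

Calculated osmolality = 2·Na + glucose/18 + BUN/2.8 + ethanol/3.7
= 2·136 + 120/18 + 8/2.8 + 149/3.7
= 272 + 6.67 + 2.86 + 40.27
= 321.8 mOsm/kg ≈ 321.8 mOsm/kg
Osmolar gap = measured − calculated = 321 − 321.8 = -0.8 mOsm/kg

-0.8 mOsm/kg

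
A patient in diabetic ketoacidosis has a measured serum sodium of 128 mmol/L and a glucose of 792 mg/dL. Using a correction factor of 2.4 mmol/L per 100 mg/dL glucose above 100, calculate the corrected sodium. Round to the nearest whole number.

145 mmol/L

Corrected Na = measured Na + 2.4 · (glucose − 100)/100
= 128 + 2.4 · (792 − 100)/100
= 128 + 16.6
= 144.6 mmol/L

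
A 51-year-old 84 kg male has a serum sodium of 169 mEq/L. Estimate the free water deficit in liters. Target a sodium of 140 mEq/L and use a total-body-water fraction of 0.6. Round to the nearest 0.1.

TBW = 0.6 · 84 = 50.4 L
Free water deficit = TBW · (Na/140 − 1)
= 50.4 · (169/140 − 1)
= 50.4 · 0.2071
= 10.44 L

10.4 L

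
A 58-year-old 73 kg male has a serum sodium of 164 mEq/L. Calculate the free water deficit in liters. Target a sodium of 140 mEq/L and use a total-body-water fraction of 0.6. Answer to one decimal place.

TBW = 0.6 · 73 = 43.8 L
Free water deficit = TBW · (Na/140 − 1)
= 43.8 · (164/140 − 1)
= 43.8 · 0.1714
= 7.51 L

7.5 L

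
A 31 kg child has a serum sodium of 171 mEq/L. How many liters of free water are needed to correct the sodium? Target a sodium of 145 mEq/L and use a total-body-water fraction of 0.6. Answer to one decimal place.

3.3 L

TBW = 0.6 · 31 = 18.6 L
Free water deficit = TBW · (Na/145 − 1)
= 18.6 · (171/145 − 1)
= 18.6 · 0.1793
= 3.33 L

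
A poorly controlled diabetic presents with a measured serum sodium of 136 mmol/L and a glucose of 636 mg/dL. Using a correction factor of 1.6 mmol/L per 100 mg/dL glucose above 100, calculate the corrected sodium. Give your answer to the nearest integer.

Corrected Na = measured Na + 1.6 · (glucose − 100)/100
= 136 + 1.6 · (636 − 100)/100
= 136 + 8.6
= 144.6 mmol/L

145 mmol/L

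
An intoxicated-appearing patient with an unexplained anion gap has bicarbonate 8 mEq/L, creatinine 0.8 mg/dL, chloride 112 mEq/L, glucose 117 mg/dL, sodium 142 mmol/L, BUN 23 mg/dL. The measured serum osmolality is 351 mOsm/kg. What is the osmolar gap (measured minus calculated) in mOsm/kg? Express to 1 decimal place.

Calculated osmolality = 2·Na + glucose/18 + BUN/2.8
= 2·142 + 117/18 + 23/2.8
= 284 + 6.50 + 8.21
= 298.71 mOsm/kg ≈ 298.7 mOsm/kg
Osmolar gap = measured − calculated = 351 − 298.7 = 52.3 mOsm/kg

52.3 mOsm/kg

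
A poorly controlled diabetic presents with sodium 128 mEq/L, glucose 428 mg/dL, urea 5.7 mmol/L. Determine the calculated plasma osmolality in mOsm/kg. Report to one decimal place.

285.5 mOsm/kg

Calculated osmolality = 2·Na + glucose/18 + urea
= 2·128 + 428/18 + 5.7
= 256 + 23.78 + 5.70
= 285.48 mOsm/kg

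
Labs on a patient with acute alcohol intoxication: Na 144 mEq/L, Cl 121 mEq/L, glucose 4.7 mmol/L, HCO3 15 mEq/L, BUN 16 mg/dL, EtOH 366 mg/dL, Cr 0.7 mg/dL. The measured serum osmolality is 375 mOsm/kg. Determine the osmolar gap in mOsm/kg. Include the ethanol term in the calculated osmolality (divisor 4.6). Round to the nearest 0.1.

Calculated osmolality = 2·Na + glucose + BUN/2.8 + ethanol/4.6
= 2·144 + 4.7 + 16/2.8 + 366/4.6
= 288 + 4.70 + 5.71 + 79.57
= 377.98 mOsm/kg ≈ 378.0 mOsm/kg
Osmolar gap = measured − calculated = 375 − 378.0 = -3.0 mOsm/kg

-3.0 mOsm/kg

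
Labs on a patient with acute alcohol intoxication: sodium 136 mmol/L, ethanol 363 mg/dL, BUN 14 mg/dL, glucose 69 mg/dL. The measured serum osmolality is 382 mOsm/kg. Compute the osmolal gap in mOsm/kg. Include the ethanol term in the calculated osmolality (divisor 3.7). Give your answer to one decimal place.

3.1 mOsm/kg

Calculated osmolality = 2·Na + glucose/18 + BUN/2.8 + ethanol/3.7
= 2·136 + 69/18 + 14/2.8 + 363/3.7
= 272 + 3.83 + 5 + 98.11
= 378.94 mOsm/kg ≈ 378.9 mOsm/kg
Osmolar gap = measured − calculated = 382 − 378.9 = 3.1 mOsm/kg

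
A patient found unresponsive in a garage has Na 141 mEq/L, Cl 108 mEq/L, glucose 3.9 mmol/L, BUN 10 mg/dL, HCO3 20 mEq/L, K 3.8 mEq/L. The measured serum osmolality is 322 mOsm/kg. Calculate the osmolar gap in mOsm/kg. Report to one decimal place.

32.5 mOsm/kg

Calculated osmolality = 2·Na + glucose + BUN/2.8
= 2·141 + 3.9 + 10/2.8
= 282 + 3.90 + 3.57
= 289.47 mOsm/kg ≈ 289.5 mOsm/kg
Osmolar gap = measured − calculated = 322 − 289.5 = 32.5 mOsm/kg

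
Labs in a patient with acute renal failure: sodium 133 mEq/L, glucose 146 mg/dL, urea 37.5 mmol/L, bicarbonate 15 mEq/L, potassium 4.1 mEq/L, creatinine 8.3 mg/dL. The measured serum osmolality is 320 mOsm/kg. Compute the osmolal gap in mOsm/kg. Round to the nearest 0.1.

Calculated osmolality = 2·Na + glucose/18 + urea
= 2·133 + 146/18 + 37.5
= 266 + 8.11 + 37.50
= 311.61 mOsm/kg ≈ 311.6 mOsm/kg
Osmolar gap = measured − calculated = 320 − 311.6 = 8.4 mOsm/kg

8.4 mOsm/kg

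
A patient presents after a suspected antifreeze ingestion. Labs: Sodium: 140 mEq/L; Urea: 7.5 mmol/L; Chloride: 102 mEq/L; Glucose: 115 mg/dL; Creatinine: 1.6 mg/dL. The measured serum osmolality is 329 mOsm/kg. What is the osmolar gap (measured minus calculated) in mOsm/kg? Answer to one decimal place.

Calculated osmolality = 2·Na + glucose/18 + urea
= 2·140 + 115/18 + 7.5
= 280 + 6.39 + 7.50
= 293.89 mOsm/kg ≈ 293.9 mOsm/kg
Osmolar gap = measured − calculated = 329 − 293.9 = 35.1 mOsm/kg

35.1 mOsm/kg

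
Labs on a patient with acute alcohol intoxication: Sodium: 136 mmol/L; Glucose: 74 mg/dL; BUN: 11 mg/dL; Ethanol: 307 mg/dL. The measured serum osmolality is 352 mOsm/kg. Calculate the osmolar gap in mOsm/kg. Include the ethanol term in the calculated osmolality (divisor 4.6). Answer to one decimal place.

Calculated osmolality = 2·Na + glucose/18 + BUN/2.8 + ethanol/4.6
= 2·136 + 74/18 + 11/2.8 + 307/4.6
= 272 + 4.11 + 3.93 + 66.74
= 346.78 mOsm/kg ≈ 346.8 mOsm/kg
Osmolar gap = measured − calculated = 352 − 346.8 = 5.2 mOsm/kg

5.2 mOsm/kg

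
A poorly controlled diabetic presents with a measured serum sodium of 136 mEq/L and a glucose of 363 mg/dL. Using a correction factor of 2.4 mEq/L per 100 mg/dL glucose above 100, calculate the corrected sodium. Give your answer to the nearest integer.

Corrected Na = measured Na + 2.4 · (glucose − 100)/100
= 136 + 2.4 · (363 − 100)/100
= 136 + 6.3
= 142.3 mEq/L

142 mEq/L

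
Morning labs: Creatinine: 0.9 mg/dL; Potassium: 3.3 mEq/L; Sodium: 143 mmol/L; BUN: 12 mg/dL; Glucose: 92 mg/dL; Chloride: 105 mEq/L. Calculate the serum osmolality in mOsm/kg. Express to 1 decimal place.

Calculated osmolality = 2·Na + glucose/18 + BUN/2.8
= 2·143 + 92/18 + 12/2.8
= 286 + 5.11 + 4.29
= 295.4 mOsm/kg

295.4 mOsm/kg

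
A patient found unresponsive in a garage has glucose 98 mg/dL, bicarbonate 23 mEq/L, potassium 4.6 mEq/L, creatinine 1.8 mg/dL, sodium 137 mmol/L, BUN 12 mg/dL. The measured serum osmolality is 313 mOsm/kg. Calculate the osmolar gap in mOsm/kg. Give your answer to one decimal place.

29.3 mOsm/kg

Calculated osmolality = 2·Na + glucose/18 + BUN/2.8
= 2·137 + 98/18 + 12/2.8
= 274 + 5.44 + 4.29
= 283.73 mOsm/kg ≈ 283.7 mOsm/kg
Osmolar gap = measured − calculated = 313 − 283.7 = 29.3 mOsm/kg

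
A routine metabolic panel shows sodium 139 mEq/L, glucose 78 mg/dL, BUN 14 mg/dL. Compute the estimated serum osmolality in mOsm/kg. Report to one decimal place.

Calculated osmolality = 2·Na + glucose/18 + BUN/2.8
= 2·139 + 78/18 + 14/2.8
= 278 + 4.33 + 5
= 287.33 mOsm/kg

287.3 mOsm/kg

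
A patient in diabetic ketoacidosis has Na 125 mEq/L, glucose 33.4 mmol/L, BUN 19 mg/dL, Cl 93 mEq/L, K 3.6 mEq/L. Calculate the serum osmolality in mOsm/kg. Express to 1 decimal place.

Calculated osmolality = 2·Na + glucose + BUN/2.8
= 2·125 + 33.4 + 19/2.8
= 250 + 33.40 + 6.79
= 290.19 mOsm/kg

290.2 mOsm/kg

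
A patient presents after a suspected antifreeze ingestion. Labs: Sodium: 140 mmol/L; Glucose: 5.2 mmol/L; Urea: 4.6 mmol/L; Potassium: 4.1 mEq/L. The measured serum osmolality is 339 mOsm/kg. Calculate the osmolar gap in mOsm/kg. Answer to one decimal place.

49.2 mOsm/kg

Calculated osmolality = 2·Na + glucose + urea
= 2·140 + 5.2 + 4.6
= 280 + 5.20 + 4.60
= 289.8 mOsm/kg ≈ 289.8 mOsm/kg
Osmolar gap = measured − calculated = 339 − 289.8 = 49.2 mOsm/kg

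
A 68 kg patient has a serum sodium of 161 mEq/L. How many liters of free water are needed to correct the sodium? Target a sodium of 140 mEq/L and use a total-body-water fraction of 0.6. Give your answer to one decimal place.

TBW = 0.6 · 68 = 40.8 L
Free water deficit = TBW · (Na/140 − 1)
= 40.8 · (161/140 − 1)
= 40.8 · 0.15
= 6.12 L

6.1 L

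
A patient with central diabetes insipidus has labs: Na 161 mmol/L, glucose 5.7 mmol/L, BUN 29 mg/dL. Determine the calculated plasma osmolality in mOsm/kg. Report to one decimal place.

Calculated osmolality = 2·Na + glucose + BUN/2.8
= 2·161 + 5.7 + 29/2.8
= 322 + 5.70 + 10.36
= 338.06 mOsm/kg

338.1 mOsm/kg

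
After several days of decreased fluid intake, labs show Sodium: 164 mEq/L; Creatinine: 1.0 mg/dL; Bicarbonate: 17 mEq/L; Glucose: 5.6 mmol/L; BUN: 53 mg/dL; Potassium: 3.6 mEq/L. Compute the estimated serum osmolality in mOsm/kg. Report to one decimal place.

352.5 mOsm/kg

Calculated osmolality = 2·Na + glucose + BUN/2.8
= 2·164 + 5.6 + 53/2.8
= 328 + 5.60 + 18.93
= 352.53 mOsm/kg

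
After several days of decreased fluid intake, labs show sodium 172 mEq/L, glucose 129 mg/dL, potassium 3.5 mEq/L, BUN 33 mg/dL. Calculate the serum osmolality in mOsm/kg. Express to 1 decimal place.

Calculated osmolality = 2·Na + glucose/18 + BUN/2.8
= 2·172 + 129/18 + 33/2.8
= 344 + 7.17 + 11.79
= 362.96 mOsm/kg

363.0 mOsm/kg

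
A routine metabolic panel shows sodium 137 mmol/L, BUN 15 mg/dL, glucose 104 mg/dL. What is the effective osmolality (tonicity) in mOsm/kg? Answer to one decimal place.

279.8 mOsm/kg

Effective osmolality excludes urea (freely permeant across cell membranes):
2·Na + glucose/18
= 2·137 + 104/18
= 274 + 5.78
= 279.78 mOsm/kg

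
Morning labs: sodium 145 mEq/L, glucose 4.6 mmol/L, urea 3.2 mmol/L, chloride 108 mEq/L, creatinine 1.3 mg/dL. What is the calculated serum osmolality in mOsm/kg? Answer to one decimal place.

Calculated osmolality = 2·Na + glucose + urea
= 2·145 + 4.6 + 3.2
= 290 + 4.60 + 3.20
= 297.8 mOsm/kg

297.8 mOsm/kg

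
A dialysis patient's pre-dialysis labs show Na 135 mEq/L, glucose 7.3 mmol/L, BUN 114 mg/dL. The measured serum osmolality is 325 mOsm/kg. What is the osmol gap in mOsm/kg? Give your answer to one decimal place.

7.0 mOsm/kg

Calculated osmolality = 2·Na + glucose + BUN/2.8
= 2·135 + 7.3 + 114/2.8
= 270 + 7.30 + 40.71
= 318.01 mOsm/kg ≈ 318.0 mOsm/kg
Osmolar gap = measured − calculated = 325 − 318.0 = 7.0 mOsm/kg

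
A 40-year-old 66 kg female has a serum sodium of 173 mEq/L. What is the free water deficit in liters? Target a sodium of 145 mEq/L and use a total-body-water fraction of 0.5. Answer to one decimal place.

TBW = 0.5 · 66 = 33 L
Free water deficit = TBW · (Na/145 − 1)
= 33 · (173/145 − 1)
= 33 · 0.1931
= 6.37 L

6.4 L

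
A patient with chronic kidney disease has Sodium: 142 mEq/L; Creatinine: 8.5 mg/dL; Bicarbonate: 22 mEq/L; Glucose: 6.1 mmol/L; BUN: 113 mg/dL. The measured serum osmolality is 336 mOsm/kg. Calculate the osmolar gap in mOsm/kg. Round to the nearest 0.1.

Calculated osmolality = 2·Na + glucose + BUN/2.8
= 2·142 + 6.1 + 113/2.8
= 284 + 6.10 + 40.36
= 330.46 mOsm/kg ≈ 330.5 mOsm/kg
Osmolar gap = measured − calculated = 336 − 330.5 = 5.5 mOsm/kg

5.5 mOsm/kg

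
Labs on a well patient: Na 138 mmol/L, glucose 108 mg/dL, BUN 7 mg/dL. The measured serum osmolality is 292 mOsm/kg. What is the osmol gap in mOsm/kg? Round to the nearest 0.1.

7.5 mOsm/kg

Calculated osmolality = 2·Na + glucose/18 + BUN/2.8
= 2·138 + 108/18 + 7/2.8
= 276 + 6 + 2.50
= 284.5 mOsm/kg ≈ 284.5 mOsm/kg
Osmolar gap = measured − calculated = 292 − 284.5 = 7.5 mOsm/kg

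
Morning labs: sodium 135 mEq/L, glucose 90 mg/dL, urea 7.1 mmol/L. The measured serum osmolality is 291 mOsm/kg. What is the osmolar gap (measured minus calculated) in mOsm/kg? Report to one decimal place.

8.9 mOsm/kg

Calculated osmolality = 2·Na + glucose/18 + urea
= 2·135 + 90/18 + 7.1
= 270 + 5 + 7.10
= 282.1 mOsm/kg ≈ 282.1 mOsm/kg
Osmolar gap = measured − calculated = 291 − 282.1 = 8.9 mOsm/kg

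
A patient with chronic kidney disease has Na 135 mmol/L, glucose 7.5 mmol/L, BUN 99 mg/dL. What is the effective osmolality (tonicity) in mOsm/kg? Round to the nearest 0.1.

277.5 mOsm/kg

Effective osmolality excludes urea (freely permeant across cell membranes):
2·Na + glucose
= 2·135 + 7.5
= 270 + 7.5
= 277.5 mOsm/kg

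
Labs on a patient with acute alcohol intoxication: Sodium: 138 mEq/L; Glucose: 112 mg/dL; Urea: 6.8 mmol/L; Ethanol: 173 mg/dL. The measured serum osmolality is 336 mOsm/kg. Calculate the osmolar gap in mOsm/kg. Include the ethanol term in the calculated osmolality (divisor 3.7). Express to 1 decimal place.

0.2 mOsm/kg

Calculated osmolality = 2·Na + glucose/18 + urea + ethanol/3.7
= 2·138 + 112/18 + 6.8 + 173/3.7
= 276 + 6.22 + 6.80 + 46.76
= 335.78 mOsm/kg ≈ 335.8 mOsm/kg
Osmolar gap = measured − calculated = 336 − 335.8 = 0.2 mOsm/kg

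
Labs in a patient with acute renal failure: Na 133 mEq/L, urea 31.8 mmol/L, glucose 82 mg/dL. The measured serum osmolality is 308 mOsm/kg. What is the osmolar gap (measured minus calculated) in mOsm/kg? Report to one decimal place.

Calculated osmolality = 2·Na + glucose/18 + urea
= 2·133 + 82/18 + 31.8
= 266 + 4.56 + 31.80
= 302.36 mOsm/kg ≈ 302.4 mOsm/kg
Osmolar gap = measured − calculated = 308 − 302.4 = 5.6 mOsm/kg

5.6 mOsm/kg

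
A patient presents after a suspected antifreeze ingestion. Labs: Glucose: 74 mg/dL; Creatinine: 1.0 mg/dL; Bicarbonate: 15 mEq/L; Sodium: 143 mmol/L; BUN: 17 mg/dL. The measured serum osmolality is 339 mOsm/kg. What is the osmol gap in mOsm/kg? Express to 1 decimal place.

Calculated osmolality = 2·Na + glucose/18 + BUN/2.8
= 2·143 + 74/18 + 17/2.8
= 286 + 4.11 + 6.07
= 296.18 mOsm/kg ≈ 296.2 mOsm/kg
Osmolar gap = measured − calculated = 339 − 296.2 = 42.8 mOsm/kg

42.8 mOsm/kg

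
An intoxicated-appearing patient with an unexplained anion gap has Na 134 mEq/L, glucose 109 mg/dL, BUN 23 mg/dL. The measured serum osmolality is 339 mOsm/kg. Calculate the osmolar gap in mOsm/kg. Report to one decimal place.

Calculated osmolality = 2·Na + glucose/18 + BUN/2.8
= 2·134 + 109/18 + 23/2.8
= 268 + 6.06 + 8.21
= 282.27 mOsm/kg ≈ 282.3 mOsm/kg
Osmolar gap = measured − calculated = 339 − 282.3 = 56.7 mOsm/kg

56.7 mOsm/kg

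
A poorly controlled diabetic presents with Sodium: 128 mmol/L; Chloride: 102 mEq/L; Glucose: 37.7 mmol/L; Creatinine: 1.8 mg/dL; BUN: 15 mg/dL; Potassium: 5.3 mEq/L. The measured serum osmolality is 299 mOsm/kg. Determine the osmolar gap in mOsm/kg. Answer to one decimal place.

Calculated osmolality = 2·Na + glucose + BUN/2.8
= 2·128 + 37.7 + 15/2.8
= 256 + 37.70 + 5.36
= 299.06 mOsm/kg ≈ 299.1 mOsm/kg
Osmolar gap = measured − calculated = 299 − 299.1 = -0.1 mOsm/kg

-0.1 mOsm/kg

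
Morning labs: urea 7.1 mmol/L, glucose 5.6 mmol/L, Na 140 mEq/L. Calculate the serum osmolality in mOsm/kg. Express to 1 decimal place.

292.7 mOsm/kg

Calculated osmolality = 2·Na + glucose + urea
= 2·140 + 5.6 + 7.1
= 280 + 5.60 + 7.10
= 292.7 mOsm/kg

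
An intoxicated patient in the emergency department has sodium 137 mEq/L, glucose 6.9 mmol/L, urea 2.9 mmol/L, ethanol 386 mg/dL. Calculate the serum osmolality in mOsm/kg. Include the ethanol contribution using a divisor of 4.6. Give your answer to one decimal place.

Calculated osmolality = 2·Na + glucose + urea + ethanol/4.6
= 2·137 + 6.9 + 2.9 + 386/4.6
= 274 + 6.90 + 2.90 + 83.91
= 367.71 mOsm/kg

367.7 mOsm/kg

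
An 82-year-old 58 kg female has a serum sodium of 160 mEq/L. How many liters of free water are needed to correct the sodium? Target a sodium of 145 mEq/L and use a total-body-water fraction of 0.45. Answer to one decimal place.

TBW = 0.45 · 58 = 26.1 L
Free water deficit = TBW · (Na/145 − 1)
= 26.1 · (160/145 − 1)
= 26.1 · 0.1034
= 2.7 L

2.7 L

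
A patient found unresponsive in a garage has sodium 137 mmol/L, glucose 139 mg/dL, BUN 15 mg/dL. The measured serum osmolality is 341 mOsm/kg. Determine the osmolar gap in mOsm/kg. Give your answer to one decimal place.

53.9 mOsm/kg

Calculated osmolality = 2·Na + glucose/18 + BUN/2.8
= 2·137 + 139/18 + 15/2.8
= 274 + 7.72 + 5.36
= 287.08 mOsm/kg ≈ 287.1 mOsm/kg
Osmolar gap = measured − calculated = 341 − 287.1 = 53.9 mOsm/kg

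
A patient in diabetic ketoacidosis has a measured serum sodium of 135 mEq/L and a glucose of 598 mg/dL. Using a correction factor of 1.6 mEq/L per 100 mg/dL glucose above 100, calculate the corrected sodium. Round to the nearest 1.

143 mEq/L

Corrected Na = measured Na + 1.6 · (glucose − 100)/100
= 135 + 1.6 · (598 − 100)/100
= 135 + 8
= 143 mEq/L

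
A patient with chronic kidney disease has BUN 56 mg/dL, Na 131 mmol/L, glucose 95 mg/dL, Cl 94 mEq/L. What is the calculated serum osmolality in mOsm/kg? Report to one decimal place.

Calculated osmolality = 2·Na + glucose/18 + BUN/2.8
= 2·131 + 95/18 + 56/2.8
= 262 + 5.28 + 20
= 287.28 mOsm/kg

287.3 mOsm/kg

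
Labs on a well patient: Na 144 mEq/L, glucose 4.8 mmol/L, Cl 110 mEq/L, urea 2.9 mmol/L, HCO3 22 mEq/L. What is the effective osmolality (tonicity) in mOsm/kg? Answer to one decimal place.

Effective osmolality excludes urea (freely permeant across cell membranes):
2·Na + glucose
= 2·144 + 4.8
= 288 + 4.8
= 292.8 mOsm/kg

292.8 mOsm/kg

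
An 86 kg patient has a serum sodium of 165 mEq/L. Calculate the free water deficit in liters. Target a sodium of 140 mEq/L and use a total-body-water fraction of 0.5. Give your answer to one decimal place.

7.7 L

TBW = 0.5 · 86 = 43 L
Free water deficit = TBW · (Na/140 − 1)
= 43 · (165/140 − 1)
= 43 · 0.1786
= 7.68 L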